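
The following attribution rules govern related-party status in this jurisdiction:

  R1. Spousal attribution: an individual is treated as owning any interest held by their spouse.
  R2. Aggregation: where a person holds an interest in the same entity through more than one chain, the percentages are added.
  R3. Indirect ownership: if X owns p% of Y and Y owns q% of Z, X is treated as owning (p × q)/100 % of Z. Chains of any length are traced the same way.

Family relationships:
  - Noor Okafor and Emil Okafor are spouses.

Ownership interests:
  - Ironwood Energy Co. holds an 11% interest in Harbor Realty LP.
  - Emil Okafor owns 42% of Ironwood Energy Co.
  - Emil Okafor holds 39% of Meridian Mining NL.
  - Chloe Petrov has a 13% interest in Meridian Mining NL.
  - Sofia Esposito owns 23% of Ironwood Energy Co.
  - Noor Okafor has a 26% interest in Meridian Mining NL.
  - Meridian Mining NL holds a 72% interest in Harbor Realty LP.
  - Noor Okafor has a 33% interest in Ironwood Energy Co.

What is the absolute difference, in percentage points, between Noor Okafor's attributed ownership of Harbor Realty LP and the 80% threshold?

24.95

By spousal attribution (R1), Noor Okafor is treated as also owning Emil Okafor's interest in Meridian Mining NL, giving 26% + 39% = 65%.
By spousal attribution (R1), Noor Okafor is treated as also owning Emil Okafor's interest in Ironwood Energy Co, giving 33% + 42% = 75%.
Chain via Meridian Mining NL (R3): 65% × 72% = 46.8% of Harbor Realty LP.
Chain via Ironwood Energy Co. (R3): 75% × 11% = 8.25% of Harbor Realty LP.
Aggregating (R2): 46.8% + 8.25% = 55.05%.
55.05% falls short of the 80% threshold by 24.95 percentage points.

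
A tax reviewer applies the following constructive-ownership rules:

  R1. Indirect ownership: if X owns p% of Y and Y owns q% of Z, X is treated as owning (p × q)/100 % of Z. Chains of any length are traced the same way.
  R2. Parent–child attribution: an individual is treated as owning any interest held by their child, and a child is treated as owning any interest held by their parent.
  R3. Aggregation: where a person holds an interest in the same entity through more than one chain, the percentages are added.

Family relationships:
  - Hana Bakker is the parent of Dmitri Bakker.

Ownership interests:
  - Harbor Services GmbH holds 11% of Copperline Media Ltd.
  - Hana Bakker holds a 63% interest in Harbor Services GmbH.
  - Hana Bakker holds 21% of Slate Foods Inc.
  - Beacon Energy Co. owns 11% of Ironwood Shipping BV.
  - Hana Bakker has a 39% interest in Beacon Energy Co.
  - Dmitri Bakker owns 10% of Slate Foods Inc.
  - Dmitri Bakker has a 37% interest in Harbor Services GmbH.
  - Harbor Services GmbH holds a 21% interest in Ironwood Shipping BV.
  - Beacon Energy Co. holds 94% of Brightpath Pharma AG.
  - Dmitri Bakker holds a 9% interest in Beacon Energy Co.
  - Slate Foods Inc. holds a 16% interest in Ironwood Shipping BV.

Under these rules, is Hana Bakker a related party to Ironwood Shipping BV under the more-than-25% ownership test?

By parent–child attribution (R2), Hana Bakker is treated as also owning Dmitri Bakker's interest in Beacon Energy Co, giving 39% + 9% = 48%.
By parent–child attribution (R2), Hana Bakker is treated as also owning Dmitri Bakker's interest in Slate Foods Inc, giving 21% + 10% = 31%.
By parent–child attribution (R2), Hana Bakker is treated as also owning Dmitri Bakker's interest in Harbor Services GmbH, giving 63% + 37% = 100%.
Chain via Beacon Energy Co. (R1): 48% × 11% = 5.28% of Ironwood Shipping BV.
Chain via Slate Foods Inc. (R1): 31% × 16% = 4.96% of Ironwood Shipping BV.
Chain via Harbor Services GmbH (R1): 100% × 21% = 21% of Ironwood Shipping BV.
Aggregating (R3): 5.28% + 4.96% + 21% = 31.24%.
31.24% exceeds the 25% threshold, so Hana is a related party to Ironwood Shipping BV.

Yes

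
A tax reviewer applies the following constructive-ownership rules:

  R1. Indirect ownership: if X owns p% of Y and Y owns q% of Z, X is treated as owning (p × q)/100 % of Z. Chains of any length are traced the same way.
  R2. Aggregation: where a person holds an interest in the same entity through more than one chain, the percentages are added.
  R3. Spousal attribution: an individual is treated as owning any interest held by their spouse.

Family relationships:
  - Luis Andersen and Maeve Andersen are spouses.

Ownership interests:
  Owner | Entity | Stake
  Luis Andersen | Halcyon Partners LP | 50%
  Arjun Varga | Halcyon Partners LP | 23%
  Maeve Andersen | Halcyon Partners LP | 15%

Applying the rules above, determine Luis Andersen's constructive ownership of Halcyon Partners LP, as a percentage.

65%

By spousal attribution (R3), Luis Andersen is treated as also owning Maeve Andersen's interest in Halcyon Partners LP, giving 50% + 15% = 65%.
Direct interest in Halcyon Partners LP: 65%.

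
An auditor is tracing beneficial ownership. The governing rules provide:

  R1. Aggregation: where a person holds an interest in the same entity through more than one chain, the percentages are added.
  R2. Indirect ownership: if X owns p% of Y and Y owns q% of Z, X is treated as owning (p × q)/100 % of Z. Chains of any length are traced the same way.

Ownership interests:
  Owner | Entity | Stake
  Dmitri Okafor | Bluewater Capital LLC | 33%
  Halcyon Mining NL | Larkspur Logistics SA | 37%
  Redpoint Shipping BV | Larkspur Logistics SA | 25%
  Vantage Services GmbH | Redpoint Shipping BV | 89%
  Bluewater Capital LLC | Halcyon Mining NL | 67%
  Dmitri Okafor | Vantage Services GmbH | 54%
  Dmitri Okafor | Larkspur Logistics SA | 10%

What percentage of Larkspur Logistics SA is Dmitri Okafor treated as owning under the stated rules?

Chain via Vantage Services GmbH → Redpoint Shipping BV (R2): 54% × 89% × 25% = 12.015% of Larkspur Logistics SA.
Chain via Bluewater Capital LLC → Halcyon Mining NL (R2): 33% × 67% × 37% = 8.1807% of Larkspur Logistics SA.
Direct interest in Larkspur Logistics SA: 10%.
Aggregating (R1): 12.015% + 8.1807% + 10% = 30.1957%.

30.1957%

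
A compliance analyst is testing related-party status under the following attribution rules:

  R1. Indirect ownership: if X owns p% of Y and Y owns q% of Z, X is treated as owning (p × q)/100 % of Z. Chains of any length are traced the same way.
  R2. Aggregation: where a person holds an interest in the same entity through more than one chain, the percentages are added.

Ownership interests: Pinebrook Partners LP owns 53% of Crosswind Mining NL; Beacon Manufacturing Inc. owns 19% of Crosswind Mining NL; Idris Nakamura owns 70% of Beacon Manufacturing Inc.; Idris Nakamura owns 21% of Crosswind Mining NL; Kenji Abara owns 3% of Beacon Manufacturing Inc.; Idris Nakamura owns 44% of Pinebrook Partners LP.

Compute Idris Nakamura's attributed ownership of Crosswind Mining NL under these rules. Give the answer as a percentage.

Chain via Beacon Manufacturing Inc. (R1): 70% × 19% = 13.3% of Crosswind Mining NL.
Chain via Pinebrook Partners LP (R1): 44% × 53% = 23.32% of Crosswind Mining NL.
Direct interest in Crosswind Mining NL: 21%.
Aggregating (R2): 13.3% + 23.32% + 21% = 57.62%.

57.62%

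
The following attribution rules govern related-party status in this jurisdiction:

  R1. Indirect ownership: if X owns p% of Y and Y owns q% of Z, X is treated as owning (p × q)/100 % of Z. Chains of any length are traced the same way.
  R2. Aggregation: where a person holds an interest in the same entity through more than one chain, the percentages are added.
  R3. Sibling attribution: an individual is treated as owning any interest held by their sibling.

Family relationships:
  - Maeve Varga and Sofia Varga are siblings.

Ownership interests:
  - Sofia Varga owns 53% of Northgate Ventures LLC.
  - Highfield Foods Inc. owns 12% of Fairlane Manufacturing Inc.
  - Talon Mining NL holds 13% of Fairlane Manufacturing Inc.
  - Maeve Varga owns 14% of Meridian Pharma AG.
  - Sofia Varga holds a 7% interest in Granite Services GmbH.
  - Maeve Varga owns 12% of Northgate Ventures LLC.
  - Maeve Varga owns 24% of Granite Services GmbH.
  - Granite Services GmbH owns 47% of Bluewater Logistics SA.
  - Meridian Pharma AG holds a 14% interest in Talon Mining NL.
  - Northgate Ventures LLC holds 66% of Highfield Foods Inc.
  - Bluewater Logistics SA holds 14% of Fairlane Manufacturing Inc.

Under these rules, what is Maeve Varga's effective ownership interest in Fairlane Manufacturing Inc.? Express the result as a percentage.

7.4426%

By sibling attribution (R3), Maeve Varga is treated as also owning Sofia Varga's interest in Northgate Ventures LLC, giving 12% + 53% = 65%.
By sibling attribution (R3), Maeve Varga is treated as also owning Sofia Varga's interest in Granite Services GmbH, giving 24% + 7% = 31%.
Chain via Northgate Ventures LLC → Highfield Foods Inc. (R1): 65% × 66% × 12% = 5.148% of Fairlane Manufacturing Inc.
Chain via Granite Services GmbH → Bluewater Logistics SA (R1): 31% × 47% × 14% = 2.0398% of Fairlane Manufacturing Inc.
Chain via Meridian Pharma AG → Talon Mining NL (R1): 14% × 14% × 13% = 0.2548% of Fairlane Manufacturing Inc.
Aggregating (R2): 5.148% + 2.0398% + 0.2548% = 7.4426%.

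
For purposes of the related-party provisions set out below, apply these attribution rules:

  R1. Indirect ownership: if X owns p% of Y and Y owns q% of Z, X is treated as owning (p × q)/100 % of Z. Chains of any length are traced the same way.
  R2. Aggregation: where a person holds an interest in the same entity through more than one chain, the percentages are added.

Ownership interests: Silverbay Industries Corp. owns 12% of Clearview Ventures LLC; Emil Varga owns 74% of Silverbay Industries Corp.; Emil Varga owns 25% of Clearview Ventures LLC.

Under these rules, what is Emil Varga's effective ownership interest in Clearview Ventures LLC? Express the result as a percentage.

Chain via Silverbay Industries Corp. (R1): 74% × 12% = 8.88% of Clearview Ventures LLC.
Direct interest in Clearview Ventures LLC: 25%.
Aggregating (R2): 8.88% + 25% = 33.88%.

33.88%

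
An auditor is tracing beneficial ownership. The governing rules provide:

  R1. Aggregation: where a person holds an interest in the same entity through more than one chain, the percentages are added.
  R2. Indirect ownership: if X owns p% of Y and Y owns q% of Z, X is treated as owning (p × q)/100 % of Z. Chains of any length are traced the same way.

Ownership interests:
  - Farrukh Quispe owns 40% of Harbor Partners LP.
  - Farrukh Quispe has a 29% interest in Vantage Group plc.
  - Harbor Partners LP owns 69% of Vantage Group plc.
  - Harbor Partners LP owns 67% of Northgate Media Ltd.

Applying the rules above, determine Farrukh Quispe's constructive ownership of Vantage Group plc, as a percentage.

56.6%

Chain via Harbor Partners LP (R2): 40% × 69% = 27.6% of Vantage Group plc.
Direct interest in Vantage Group plc: 29%.
Aggregating (R1): 27.6% + 29% = 56.6%.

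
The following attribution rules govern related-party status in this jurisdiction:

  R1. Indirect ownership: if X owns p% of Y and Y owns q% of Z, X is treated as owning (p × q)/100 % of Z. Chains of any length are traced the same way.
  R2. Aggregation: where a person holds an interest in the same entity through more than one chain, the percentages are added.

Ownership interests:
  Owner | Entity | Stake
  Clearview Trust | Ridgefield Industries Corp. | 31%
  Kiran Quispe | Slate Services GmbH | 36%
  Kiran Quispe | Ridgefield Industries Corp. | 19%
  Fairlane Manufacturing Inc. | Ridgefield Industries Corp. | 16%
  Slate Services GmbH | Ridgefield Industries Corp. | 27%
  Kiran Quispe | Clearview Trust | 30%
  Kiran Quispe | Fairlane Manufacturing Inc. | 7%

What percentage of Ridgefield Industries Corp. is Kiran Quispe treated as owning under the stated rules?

39.14%

Chain via Clearview Trust (R1): 30% × 31% = 9.3% of Ridgefield Industries Corp.
Chain via Slate Services GmbH (R1): 36% × 27% = 9.72% of Ridgefield Industries Corp.
Chain via Fairlane Manufacturing Inc. (R1): 7% × 16% = 1.12% of Ridgefield Industries Corp.
Direct interest in Ridgefield Industries Corp: 19%.
Aggregating (R2): 9.3% + 9.72% + 1.12% + 19% = 39.14%.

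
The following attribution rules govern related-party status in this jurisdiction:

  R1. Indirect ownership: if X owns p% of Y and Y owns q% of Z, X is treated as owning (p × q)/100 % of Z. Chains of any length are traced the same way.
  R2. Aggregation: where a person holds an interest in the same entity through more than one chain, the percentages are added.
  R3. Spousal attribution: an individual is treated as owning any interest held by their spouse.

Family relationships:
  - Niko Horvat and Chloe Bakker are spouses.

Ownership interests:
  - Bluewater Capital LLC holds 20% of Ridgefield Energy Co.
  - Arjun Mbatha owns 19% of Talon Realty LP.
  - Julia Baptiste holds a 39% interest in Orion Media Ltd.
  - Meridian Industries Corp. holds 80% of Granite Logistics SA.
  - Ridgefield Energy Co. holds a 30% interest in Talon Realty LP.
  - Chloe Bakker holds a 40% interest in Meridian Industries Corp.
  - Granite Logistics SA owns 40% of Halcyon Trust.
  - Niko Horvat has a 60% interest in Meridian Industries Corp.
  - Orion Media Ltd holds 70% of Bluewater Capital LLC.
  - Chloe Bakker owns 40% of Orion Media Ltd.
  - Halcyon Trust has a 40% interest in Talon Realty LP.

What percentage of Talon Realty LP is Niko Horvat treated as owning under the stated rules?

By spousal attribution (R3), Niko Horvat is treated as also owning Chloe Bakker's interest in Meridian Industries Corp, giving 60% + 40% = 100%.
By spousal attribution (R3), Niko Horvat is treated as owning Chloe Bakker's 40% interest in Orion Media Ltd.
Chain via Meridian Industries Corp. → Granite Logistics SA → Halcyon Trust (R1): 100% × 80% × 40% × 40% = 12.8% of Talon Realty LP.
Chain via Orion Media Ltd → Bluewater Capital LLC → Ridgefield Energy Co. (R1): 40% × 70% × 20% × 30% = 1.68% of Talon Realty LP.
Aggregating (R2): 12.8% + 1.68% = 14.48%.

14.48%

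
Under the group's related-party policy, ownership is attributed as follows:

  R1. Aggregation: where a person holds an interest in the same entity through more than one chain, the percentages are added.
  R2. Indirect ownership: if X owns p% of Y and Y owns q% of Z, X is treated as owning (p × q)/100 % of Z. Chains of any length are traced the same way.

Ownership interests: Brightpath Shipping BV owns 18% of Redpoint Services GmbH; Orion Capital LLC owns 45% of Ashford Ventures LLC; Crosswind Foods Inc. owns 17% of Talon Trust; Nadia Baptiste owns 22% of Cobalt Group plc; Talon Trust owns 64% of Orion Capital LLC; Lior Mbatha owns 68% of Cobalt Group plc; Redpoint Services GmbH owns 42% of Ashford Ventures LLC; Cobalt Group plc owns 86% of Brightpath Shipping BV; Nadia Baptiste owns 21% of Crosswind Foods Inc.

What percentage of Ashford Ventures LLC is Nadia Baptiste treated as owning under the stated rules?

2.458512%

Chain via Crosswind Foods Inc. → Talon Trust → Orion Capital LLC (R2): 21% × 17% × 64% × 45% = 1.02816% of Ashford Ventures LLC.
Chain via Cobalt Group plc → Brightpath Shipping BV → Redpoint Services GmbH (R2): 22% × 86% × 18% × 42% = 1.430352% of Ashford Ventures LLC.
Aggregating (R1): 1.02816% + 1.430352% = 2.458512%.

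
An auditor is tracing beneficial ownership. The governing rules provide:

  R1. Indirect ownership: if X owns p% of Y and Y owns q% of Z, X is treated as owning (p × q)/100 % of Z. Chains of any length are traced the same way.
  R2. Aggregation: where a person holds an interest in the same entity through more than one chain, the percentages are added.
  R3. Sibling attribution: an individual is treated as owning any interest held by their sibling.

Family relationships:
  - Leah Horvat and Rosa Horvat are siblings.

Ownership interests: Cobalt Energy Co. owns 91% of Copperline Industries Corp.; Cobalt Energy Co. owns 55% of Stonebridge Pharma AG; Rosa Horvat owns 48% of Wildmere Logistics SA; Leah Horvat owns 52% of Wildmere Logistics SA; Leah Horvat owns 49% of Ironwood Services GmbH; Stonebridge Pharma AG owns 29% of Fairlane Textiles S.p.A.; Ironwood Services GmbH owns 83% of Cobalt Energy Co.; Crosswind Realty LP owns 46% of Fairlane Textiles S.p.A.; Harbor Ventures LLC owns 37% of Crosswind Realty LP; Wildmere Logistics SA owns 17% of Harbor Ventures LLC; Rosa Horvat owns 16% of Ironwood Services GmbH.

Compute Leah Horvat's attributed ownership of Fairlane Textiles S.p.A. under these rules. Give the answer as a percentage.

By sibling attribution (R3), Leah Horvat is treated as also owning Rosa Horvat's interest in Wildmere Logistics SA, giving 52% + 48% = 100%.
By sibling attribution (R3), Leah Horvat is treated as also owning Rosa Horvat's interest in Ironwood Services GmbH, giving 49% + 16% = 65%.
Chain via Wildmere Logistics SA → Harbor Ventures LLC → Crosswind Realty LP (R1): 100% × 17% × 37% × 46% = 2.8934% of Fairlane Textiles S.p.A.
Chain via Ironwood Services GmbH → Cobalt Energy Co. → Stonebridge Pharma AG (R1): 65% × 83% × 55% × 29% = 8.605025% of Fairlane Textiles S.p.A.
Aggregating (R2): 2.8934% + 8.605025% = 11.498425%.

11.498425%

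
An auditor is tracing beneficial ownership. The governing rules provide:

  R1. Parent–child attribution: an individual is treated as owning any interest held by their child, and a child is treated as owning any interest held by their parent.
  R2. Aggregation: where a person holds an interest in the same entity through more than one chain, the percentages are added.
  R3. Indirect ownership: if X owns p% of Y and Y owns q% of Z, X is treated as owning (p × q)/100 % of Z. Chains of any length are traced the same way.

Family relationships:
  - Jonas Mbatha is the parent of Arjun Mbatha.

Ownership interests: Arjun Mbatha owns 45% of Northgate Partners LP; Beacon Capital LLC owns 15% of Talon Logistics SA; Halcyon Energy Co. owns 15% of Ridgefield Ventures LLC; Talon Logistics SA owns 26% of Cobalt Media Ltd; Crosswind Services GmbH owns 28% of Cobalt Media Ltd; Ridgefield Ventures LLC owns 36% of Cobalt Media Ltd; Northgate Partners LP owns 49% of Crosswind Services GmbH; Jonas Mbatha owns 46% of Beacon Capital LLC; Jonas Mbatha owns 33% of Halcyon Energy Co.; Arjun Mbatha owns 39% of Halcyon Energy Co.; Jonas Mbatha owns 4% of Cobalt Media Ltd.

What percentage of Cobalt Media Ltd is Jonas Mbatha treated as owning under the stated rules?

By parent–child attribution (R1), Jonas Mbatha is treated as also owning Arjun Mbatha's interest in Halcyon Energy Co, giving 33% + 39% = 72%.
By parent–child attribution (R1), Jonas Mbatha is treated as owning Arjun Mbatha's 45% interest in Northgate Partners LP.
Chain via Beacon Capital LLC → Talon Logistics SA (R3): 46% × 15% × 26% = 1.794% of Cobalt Media Ltd.
Chain via Halcyon Energy Co. → Ridgefield Ventures LLC (R3): 72% × 15% × 36% = 3.888% of Cobalt Media Ltd.
Direct interest in Cobalt Media Ltd: 4%.
Chain via Northgate Partners LP → Crosswind Services GmbH (R3): 45% × 49% × 28% = 6.174% of Cobalt Media Ltd.
Aggregating (R2): 1.794% + 3.888% + 4% + 6.174% = 15.856%.

15.856%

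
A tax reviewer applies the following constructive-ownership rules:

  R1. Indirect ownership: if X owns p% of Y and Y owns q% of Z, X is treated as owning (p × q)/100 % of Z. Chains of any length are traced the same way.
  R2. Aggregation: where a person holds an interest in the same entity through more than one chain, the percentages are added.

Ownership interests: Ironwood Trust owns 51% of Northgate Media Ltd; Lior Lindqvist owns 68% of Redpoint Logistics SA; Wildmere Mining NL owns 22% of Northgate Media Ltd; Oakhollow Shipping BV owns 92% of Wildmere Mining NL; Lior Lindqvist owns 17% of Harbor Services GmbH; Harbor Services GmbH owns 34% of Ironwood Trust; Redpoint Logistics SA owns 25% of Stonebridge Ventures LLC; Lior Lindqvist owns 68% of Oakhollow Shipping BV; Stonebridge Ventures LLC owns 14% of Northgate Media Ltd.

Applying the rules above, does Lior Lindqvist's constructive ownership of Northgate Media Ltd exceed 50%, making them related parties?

No

Chain via Harbor Services GmbH → Ironwood Trust (R1): 17% × 34% × 51% = 2.9478% of Northgate Media Ltd.
Chain via Redpoint Logistics SA → Stonebridge Ventures LLC (R1): 68% × 25% × 14% = 2.38% of Northgate Media Ltd.
Chain via Oakhollow Shipping BV → Wildmere Mining NL (R1): 68% × 92% × 22% = 13.7632% of Northgate Media Ltd.
Aggregating (R2): 2.9478% + 2.38% + 13.7632% = 19.091%.
19.091% does not exceed the 50% threshold, so Lior is not a related party to Northgate Media Ltd.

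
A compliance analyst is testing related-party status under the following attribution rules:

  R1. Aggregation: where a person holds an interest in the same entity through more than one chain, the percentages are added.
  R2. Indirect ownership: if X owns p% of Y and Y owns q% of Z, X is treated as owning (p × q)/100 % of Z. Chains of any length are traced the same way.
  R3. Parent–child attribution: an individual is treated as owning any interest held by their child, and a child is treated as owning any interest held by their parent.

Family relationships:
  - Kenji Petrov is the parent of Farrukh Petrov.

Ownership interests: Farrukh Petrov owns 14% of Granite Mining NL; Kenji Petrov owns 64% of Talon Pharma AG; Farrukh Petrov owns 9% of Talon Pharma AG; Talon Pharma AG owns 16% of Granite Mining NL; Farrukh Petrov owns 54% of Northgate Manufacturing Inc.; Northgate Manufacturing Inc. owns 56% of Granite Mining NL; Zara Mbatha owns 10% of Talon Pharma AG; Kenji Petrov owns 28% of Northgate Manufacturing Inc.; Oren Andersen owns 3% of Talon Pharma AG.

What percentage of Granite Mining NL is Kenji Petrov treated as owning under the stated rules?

By parent–child attribution (R3), Kenji Petrov is treated as also owning Farrukh Petrov's interest in Talon Pharma AG, giving 64% + 9% = 73%.
By parent–child attribution (R3), Kenji Petrov is treated as also owning Farrukh Petrov's interest in Northgate Manufacturing Inc, giving 28% + 54% = 82%.
By parent–child attribution (R3), Kenji Petrov is treated as owning Farrukh Petrov's 14% interest in Granite Mining NL.
Chain via Talon Pharma AG (R2): 73% × 16% = 11.68% of Granite Mining NL.
Chain via Northgate Manufacturing Inc. (R2): 82% × 56% = 45.92% of Granite Mining NL.
Direct interest in Granite Mining NL: 14%.
Aggregating (R1): 11.68% + 45.92% + 14% = 71.6%.

71.6%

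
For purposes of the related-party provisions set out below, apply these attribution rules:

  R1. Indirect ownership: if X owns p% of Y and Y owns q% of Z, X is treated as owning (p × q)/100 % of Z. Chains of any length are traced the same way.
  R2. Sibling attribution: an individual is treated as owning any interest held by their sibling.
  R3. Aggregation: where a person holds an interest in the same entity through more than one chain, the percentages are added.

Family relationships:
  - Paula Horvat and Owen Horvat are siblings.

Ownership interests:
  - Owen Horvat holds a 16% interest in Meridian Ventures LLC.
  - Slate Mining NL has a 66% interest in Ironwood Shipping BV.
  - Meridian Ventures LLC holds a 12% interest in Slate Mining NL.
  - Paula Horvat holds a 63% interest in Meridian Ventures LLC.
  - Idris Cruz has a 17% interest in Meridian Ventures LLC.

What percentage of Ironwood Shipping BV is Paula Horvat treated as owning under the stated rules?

By sibling attribution (R2), Paula Horvat is treated as also owning Owen Horvat's interest in Meridian Ventures LLC, giving 63% + 16% = 79%.
Chain via Meridian Ventures LLC → Slate Mining NL (R1): 79% × 12% × 66% = 6.2568% of Ironwood Shipping BV.

6.2568%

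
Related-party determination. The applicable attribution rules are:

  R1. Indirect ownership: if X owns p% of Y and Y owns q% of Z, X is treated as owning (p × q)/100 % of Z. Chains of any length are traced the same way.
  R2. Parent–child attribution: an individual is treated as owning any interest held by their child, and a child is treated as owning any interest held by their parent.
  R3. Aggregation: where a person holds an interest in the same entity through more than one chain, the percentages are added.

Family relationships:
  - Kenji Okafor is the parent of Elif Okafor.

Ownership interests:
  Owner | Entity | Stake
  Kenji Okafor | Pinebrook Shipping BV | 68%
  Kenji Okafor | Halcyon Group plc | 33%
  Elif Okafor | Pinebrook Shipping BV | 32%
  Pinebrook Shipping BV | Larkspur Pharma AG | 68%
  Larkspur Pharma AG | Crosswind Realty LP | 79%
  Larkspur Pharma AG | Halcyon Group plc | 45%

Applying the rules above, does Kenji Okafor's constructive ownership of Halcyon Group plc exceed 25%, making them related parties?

Yes

By parent–child attribution (R2), Kenji Okafor is treated as also owning Elif Okafor's interest in Pinebrook Shipping BV, giving 68% + 32% = 100%.
Chain via Pinebrook Shipping BV → Larkspur Pharma AG (R1): 100% × 68% × 45% = 30.6% of Halcyon Group plc.
Direct interest in Halcyon Group plc: 33%.
Aggregating (R3): 30.6% + 33% = 63.6%.
63.6% exceeds the 25% threshold, so Kenji is a related party to Halcyon Group plc.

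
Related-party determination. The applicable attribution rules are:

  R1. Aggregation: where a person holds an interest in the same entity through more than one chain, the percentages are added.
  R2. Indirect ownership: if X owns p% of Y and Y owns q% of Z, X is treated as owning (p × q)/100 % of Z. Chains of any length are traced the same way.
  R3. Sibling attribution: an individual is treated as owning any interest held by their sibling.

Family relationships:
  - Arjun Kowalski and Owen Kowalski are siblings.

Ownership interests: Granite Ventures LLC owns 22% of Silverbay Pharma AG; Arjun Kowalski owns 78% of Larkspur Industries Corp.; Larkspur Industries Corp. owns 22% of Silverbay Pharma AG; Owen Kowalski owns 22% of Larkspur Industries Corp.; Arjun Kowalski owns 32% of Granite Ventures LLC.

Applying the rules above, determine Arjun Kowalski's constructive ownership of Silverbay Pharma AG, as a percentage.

By sibling attribution (R3), Arjun Kowalski is treated as also owning Owen Kowalski's interest in Larkspur Industries Corp, giving 78% + 22% = 100%.
Chain via Larkspur Industries Corp. (R2): 100% × 22% = 22% of Silverbay Pharma AG.
Chain via Granite Ventures LLC (R2): 32% × 22% = 7.04% of Silverbay Pharma AG.
Aggregating (R1): 22% + 7.04% = 29.04%.

29.04%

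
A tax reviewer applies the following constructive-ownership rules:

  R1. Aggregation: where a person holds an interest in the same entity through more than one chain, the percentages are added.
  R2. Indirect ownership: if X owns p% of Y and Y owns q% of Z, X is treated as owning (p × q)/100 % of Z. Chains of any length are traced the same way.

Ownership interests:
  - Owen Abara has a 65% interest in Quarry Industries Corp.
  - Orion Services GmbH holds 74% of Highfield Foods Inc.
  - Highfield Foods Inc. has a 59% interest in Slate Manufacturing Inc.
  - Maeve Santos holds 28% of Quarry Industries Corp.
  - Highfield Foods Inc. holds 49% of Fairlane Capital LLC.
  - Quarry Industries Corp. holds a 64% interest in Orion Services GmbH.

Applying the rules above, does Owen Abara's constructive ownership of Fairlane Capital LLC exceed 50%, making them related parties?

Chain via Quarry Industries Corp. → Orion Services GmbH → Highfield Foods Inc. (R2): 65% × 64% × 74% × 49% = 15.08416% of Fairlane Capital LLC.
15.08416% does not exceed the 50% threshold, so Owen is not a related party to Fairlane Capital LLC.

No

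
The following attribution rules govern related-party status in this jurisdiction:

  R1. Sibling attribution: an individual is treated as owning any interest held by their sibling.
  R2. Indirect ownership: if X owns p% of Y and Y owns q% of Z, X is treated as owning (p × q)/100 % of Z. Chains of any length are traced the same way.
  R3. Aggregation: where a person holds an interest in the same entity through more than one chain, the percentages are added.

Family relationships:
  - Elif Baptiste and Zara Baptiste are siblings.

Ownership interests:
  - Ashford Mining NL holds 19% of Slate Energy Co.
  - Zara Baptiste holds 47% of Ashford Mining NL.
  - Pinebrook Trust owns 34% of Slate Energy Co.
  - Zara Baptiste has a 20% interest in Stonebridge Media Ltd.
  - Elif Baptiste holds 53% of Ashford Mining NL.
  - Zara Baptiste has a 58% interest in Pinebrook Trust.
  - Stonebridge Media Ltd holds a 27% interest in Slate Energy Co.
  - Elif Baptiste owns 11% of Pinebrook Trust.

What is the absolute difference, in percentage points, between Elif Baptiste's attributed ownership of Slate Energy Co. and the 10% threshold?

By sibling attribution (R1), Elif Baptiste is treated as also owning Zara Baptiste's interest in Ashford Mining NL, giving 53% + 47% = 100%.
By sibling attribution (R1), Elif Baptiste is treated as also owning Zara Baptiste's interest in Pinebrook Trust, giving 11% + 58% = 69%.
By sibling attribution (R1), Elif Baptiste is treated as owning Zara Baptiste's 20% interest in Stonebridge Media Ltd.
Chain via Ashford Mining NL (R2): 100% × 19% = 19% of Slate Energy Co.
Chain via Pinebrook Trust (R2): 69% × 34% = 23.46% of Slate Energy Co.
Chain via Stonebridge Media Ltd (R2): 20% × 27% = 5.4% of Slate Energy Co.
Aggregating (R3): 19% + 23.46% + 5.4% = 47.86%.
47.86% exceeds the 10% threshold by 37.86 percentage points.

37.86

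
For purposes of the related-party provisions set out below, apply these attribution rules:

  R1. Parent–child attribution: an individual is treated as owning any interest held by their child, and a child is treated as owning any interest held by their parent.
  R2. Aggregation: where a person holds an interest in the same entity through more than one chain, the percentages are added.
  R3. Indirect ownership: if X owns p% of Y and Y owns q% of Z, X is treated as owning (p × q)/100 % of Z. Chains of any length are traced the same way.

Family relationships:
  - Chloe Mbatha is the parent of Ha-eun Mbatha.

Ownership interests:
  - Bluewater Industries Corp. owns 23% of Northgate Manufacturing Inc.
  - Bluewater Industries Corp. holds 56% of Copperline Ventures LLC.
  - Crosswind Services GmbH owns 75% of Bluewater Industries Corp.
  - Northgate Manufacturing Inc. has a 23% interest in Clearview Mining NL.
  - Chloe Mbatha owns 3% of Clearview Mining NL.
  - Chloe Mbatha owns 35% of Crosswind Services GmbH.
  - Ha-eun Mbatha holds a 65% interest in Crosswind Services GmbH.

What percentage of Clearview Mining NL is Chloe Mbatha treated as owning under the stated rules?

By parent–child attribution (R1), Chloe Mbatha is treated as also owning Ha-eun Mbatha's interest in Crosswind Services GmbH, giving 35% + 65% = 100%.
Chain via Crosswind Services GmbH → Bluewater Industries Corp. → Northgate Manufacturing Inc. (R3): 100% × 75% × 23% × 23% = 3.9675% of Clearview Mining NL.
Direct interest in Clearview Mining NL: 3%.
Aggregating (R2): 3.9675% + 3% = 6.9675%.

6.9675%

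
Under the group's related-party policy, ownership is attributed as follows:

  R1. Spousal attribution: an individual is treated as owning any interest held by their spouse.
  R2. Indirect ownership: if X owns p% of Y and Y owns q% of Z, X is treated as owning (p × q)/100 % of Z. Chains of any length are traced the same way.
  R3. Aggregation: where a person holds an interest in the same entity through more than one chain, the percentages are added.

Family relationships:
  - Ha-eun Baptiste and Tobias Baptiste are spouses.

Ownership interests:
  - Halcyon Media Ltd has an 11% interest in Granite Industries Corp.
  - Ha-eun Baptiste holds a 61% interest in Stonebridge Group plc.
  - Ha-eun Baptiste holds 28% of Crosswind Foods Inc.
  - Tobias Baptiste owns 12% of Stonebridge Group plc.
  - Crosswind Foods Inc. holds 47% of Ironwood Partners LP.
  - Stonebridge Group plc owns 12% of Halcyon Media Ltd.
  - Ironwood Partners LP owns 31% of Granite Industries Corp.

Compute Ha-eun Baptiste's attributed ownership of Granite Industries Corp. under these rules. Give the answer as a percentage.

By spousal attribution (R1), Ha-eun Baptiste is treated as also owning Tobias Baptiste's interest in Stonebridge Group plc, giving 61% + 12% = 73%.
Chain via Crosswind Foods Inc. → Ironwood Partners LP (R2): 28% × 47% × 31% = 4.0796% of Granite Industries Corp.
Chain via Stonebridge Group plc → Halcyon Media Ltd (R2): 73% × 12% × 11% = 0.9636% of Granite Industries Corp.
Aggregating (R3): 4.0796% + 0.9636% = 5.0432%.

5.0432%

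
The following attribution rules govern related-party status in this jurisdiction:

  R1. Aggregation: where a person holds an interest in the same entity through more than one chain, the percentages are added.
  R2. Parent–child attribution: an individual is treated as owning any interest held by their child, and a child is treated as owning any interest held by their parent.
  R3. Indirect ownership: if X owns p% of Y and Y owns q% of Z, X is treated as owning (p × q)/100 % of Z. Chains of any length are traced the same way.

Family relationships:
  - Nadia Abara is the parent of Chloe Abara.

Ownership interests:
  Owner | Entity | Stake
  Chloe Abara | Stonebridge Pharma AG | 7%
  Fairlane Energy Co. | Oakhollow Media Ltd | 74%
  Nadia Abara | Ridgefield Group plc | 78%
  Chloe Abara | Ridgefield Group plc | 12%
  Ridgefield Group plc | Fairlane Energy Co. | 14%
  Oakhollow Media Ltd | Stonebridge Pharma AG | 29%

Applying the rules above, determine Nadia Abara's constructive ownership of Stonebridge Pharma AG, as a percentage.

9.70396%

By parent–child attribution (R2), Nadia Abara is treated as also owning Chloe Abara's interest in Ridgefield Group plc, giving 78% + 12% = 90%.
By parent–child attribution (R2), Nadia Abara is treated as owning Chloe Abara's 7% interest in Stonebridge Pharma AG.
Chain via Ridgefield Group plc → Fairlane Energy Co. → Oakhollow Media Ltd (R3): 90% × 14% × 74% × 29% = 2.70396% of Stonebridge Pharma AG.
Direct interest in Stonebridge Pharma AG: 7%.
Aggregating (R1): 2.70396% + 7% = 9.70396%.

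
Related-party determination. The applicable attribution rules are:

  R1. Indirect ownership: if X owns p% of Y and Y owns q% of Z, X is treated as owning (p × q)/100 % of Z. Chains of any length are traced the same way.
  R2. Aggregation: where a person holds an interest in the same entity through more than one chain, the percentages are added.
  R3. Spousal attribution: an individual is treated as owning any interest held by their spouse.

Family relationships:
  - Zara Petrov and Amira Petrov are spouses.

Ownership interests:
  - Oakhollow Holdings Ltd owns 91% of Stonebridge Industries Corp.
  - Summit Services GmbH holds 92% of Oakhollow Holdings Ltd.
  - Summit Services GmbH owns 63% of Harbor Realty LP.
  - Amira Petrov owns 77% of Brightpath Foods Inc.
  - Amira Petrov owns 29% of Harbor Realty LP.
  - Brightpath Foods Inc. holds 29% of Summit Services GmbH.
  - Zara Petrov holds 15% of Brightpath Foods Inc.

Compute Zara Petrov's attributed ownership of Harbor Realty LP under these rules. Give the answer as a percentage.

45.8084%

By spousal attribution (R3), Zara Petrov is treated as also owning Amira Petrov's interest in Brightpath Foods Inc, giving 15% + 77% = 92%.
By spousal attribution (R3), Zara Petrov is treated as owning Amira Petrov's 29% interest in Harbor Realty LP.
Chain via Brightpath Foods Inc. → Summit Services GmbH (R1): 92% × 29% × 63% = 16.8084% of Harbor Realty LP.
Direct interest in Harbor Realty LP: 29%.
Aggregating (R2): 16.8084% + 29% = 45.8084%.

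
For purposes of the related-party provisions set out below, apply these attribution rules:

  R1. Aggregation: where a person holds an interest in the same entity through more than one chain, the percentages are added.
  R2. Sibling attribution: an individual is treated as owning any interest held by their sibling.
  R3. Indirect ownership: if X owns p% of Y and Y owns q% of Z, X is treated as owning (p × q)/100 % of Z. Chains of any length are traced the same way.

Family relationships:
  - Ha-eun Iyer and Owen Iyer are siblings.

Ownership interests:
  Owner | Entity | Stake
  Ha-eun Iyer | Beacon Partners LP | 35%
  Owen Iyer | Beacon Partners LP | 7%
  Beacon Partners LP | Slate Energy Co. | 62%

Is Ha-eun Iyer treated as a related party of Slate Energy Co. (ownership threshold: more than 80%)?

No

By sibling attribution (R2), Ha-eun Iyer is treated as also owning Owen Iyer's interest in Beacon Partners LP, giving 35% + 7% = 42%.
Chain via Beacon Partners LP (R3): 42% × 62% = 26.04% of Slate Energy Co.
26.04% does not exceed the 80% threshold, so Ha-eun is not a related party to Slate Energy Co.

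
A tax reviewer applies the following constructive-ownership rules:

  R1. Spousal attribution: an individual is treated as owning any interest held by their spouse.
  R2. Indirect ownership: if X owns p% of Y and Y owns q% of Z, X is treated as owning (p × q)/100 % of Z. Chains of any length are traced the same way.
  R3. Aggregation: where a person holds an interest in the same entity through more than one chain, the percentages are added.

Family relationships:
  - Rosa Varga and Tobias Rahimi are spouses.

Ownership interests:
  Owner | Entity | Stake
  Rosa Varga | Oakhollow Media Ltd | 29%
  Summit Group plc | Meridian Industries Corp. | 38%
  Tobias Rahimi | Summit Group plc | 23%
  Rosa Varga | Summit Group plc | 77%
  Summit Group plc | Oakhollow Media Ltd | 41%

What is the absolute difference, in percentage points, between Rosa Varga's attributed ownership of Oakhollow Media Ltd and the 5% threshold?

65

By spousal attribution (R1), Rosa Varga is treated as also owning Tobias Rahimi's interest in Summit Group plc, giving 77% + 23% = 100%.
Chain via Summit Group plc (R2): 100% × 41% = 41% of Oakhollow Media Ltd.
Direct interest in Oakhollow Media Ltd: 29%.
Aggregating (R3): 41% + 29% = 70%.
70% exceeds the 5% threshold by 65 percentage points.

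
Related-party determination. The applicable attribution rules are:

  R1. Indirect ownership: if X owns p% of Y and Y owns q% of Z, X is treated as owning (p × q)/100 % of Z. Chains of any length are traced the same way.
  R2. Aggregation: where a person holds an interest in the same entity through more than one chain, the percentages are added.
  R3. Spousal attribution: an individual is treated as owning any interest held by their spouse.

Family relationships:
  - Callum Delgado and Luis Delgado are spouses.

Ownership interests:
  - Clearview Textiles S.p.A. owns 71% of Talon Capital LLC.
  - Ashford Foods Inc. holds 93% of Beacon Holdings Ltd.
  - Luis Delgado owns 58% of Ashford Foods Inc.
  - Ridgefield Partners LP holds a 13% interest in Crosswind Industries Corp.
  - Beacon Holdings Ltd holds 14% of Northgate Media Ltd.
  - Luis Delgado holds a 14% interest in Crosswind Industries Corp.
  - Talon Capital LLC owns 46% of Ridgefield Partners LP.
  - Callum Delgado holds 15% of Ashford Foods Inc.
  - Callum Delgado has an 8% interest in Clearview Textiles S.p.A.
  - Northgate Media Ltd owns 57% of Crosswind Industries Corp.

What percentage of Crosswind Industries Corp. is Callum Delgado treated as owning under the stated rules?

By spousal attribution (R3), Callum Delgado is treated as also owning Luis Delgado's interest in Ashford Foods Inc, giving 15% + 58% = 73%.
By spousal attribution (R3), Callum Delgado is treated as owning Luis Delgado's 14% interest in Crosswind Industries Corp.
Chain via Ashford Foods Inc. → Beacon Holdings Ltd → Northgate Media Ltd (R1): 73% × 93% × 14% × 57% = 5.417622% of Crosswind Industries Corp.
Chain via Clearview Textiles S.p.A. → Talon Capital LLC → Ridgefield Partners LP (R1): 8% × 71% × 46% × 13% = 0.339664% of Crosswind Industries Corp.
Direct interest in Crosswind Industries Corp: 14%.
Aggregating (R2): 5.417622% + 0.339664% + 14% = 19.757286%.

19.757286%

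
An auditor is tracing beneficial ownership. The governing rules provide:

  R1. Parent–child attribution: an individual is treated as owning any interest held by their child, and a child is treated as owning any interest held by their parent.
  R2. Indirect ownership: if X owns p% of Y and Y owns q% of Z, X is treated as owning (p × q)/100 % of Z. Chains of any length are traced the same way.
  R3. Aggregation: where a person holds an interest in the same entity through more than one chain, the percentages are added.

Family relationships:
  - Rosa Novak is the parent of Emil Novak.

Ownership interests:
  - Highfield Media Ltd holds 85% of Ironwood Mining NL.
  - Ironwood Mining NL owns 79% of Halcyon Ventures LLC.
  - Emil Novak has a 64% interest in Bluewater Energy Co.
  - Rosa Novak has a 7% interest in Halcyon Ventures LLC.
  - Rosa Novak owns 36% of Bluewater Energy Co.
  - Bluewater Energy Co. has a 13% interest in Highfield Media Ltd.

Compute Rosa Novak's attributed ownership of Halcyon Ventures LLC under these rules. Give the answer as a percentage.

By parent–child attribution (R1), Rosa Novak is treated as also owning Emil Novak's interest in Bluewater Energy Co, giving 36% + 64% = 100%.
Chain via Bluewater Energy Co. → Highfield Media Ltd → Ironwood Mining NL (R2): 100% × 13% × 85% × 79% = 8.7295% of Halcyon Ventures LLC.
Direct interest in Halcyon Ventures LLC: 7%.
Aggregating (R3): 8.7295% + 7% = 15.7295%.

15.7295%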